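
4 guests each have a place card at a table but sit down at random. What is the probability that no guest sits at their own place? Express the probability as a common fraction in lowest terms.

3/8

There are 4! = 24 seatings.
By inclusion-exclusion, seatings with no fixed points: C(4,0)·4! − C(4,1)·3! + C(4,2)·2! − C(4,3)·1! + C(4,4)·0! = 9.
Probability = 9/24 = 3/8.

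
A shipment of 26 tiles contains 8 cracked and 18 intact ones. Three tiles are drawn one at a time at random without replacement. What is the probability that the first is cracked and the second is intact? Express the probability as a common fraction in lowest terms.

Multiply the conditional probabilities at each draw: 8/26 · 18/25 = 144/650 = 72/325.

72/325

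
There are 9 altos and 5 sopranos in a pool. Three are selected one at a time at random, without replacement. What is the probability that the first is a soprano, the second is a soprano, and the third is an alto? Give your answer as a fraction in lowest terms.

Multiply the conditional probabilities at each draw: 5/14 · 4/13 · 9/12 = 180/2184 = 15/182.

15/182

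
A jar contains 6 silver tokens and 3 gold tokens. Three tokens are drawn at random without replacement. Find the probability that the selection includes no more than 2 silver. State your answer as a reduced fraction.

There are C(9,3) = 84 ways to choose the 3.
The complement is exactly 3 silver: C(6,3)·C(3,0) = 20.
Probability = 1 − 20/84 = 64/84 = 16/21.

16/21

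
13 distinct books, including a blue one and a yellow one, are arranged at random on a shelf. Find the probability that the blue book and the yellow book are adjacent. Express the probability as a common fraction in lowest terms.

2/13

There are 13! = 6227020800 arrangements.
Treat the blue book and the yellow book as a block: 12! arrangements of the blocks × 2 orders within the block = 2·479001600 = 958003200.
Probability = 958003200/6227020800 = 2/13.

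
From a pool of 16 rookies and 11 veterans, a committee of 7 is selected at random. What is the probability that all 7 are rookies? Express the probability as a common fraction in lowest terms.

There are C(27,7) = 888030 possible selections.
Selections with all rookies: C(16,7) = 11440.
Probability = 11440/888030 = 8/621.

8/621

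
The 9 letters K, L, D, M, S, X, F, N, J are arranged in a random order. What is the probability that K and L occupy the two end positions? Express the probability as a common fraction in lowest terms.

1/36

There are 9! = 362880 arrangements.
Place K and L at the ends in 2 ways, arrange the remaining 7 in 7! = 5040 ways: 2·5040 = 10080.
Probability = 10080/362880 = 1/36.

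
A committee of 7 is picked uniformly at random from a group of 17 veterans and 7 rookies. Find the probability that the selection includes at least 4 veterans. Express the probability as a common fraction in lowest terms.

There are C(24,7) = 346104 ways to choose the 7.
Favorable selections (at least 4 veterans): C(17,4)·C(7,3) + C(17,5)·C(7,2) + C(17,6)·C(7,1) + C(17,7)·C(7,0) = 83300 + 129948 + 86632 + 19448 = 319328.
Probability = 319328/346104 = 39916/43263.

39916/43263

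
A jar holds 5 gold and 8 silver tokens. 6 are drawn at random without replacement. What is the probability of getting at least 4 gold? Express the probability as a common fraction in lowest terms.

Total selections: C(13,6) = 1716.
Favorable selections (at least 4 gold): C(5,4)·C(8,2) + C(5,5)·C(8,1) = 140 + 8 = 148.
Probability = 148/1716 = 37/429.

37/429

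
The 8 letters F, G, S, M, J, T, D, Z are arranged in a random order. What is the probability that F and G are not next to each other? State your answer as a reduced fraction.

There are 8! = 40320 arrangements.
Arrangements with F and G adjacent: 2·7! = 10080.
So not adjacent: 40320 − 10080 = 30240, probability 30240/40320 = 3/4.

3/4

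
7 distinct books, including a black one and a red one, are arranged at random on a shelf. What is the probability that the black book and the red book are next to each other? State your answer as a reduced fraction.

2/7

There are 7! = 5040 arrangements.
Treat the black book and the red book as a block: 6! arrangements of the blocks × 2 orders within the block = 2·720 = 1440.
Probability = 1440/5040 = 2/7.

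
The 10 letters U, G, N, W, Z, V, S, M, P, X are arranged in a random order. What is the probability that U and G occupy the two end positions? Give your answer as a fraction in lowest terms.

1/45

There are 10! = 3628800 arrangements.
Place U and G at the ends in 2 ways, arrange the remaining 8 in 8! = 40320 ways: 2·40320 = 80640.
Probability = 80640/3628800 = 1/45.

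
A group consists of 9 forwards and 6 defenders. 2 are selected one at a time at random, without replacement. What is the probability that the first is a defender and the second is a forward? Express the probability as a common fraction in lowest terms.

9/35

Multiply the conditional probabilities at each draw: 6/15 · 9/14 = 54/210 = 9/35.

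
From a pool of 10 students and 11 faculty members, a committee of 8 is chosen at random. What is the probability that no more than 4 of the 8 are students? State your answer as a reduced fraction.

There are C(21,8) = 203490 ways to choose the 8.
Favorable selections (no more than 4 students): C(10,0)·C(11,8) + C(10,1)·C(11,7) + C(10,2)·C(11,6) + C(10,3)·C(11,5) + C(10,4)·C(11,4) = 165 + 3300 + 20790 + 55440 + 69300 = 148995.
Probability = 148995/203490 = 473/646.

473/646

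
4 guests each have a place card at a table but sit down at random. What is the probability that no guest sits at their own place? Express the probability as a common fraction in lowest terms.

There are 4! = 24 seatings.
By inclusion-exclusion, seatings with no fixed points: C(4,0)·4! − C(4,1)·3! + C(4,2)·2! − C(4,3)·1! + C(4,4)·0! = 9.
Probability = 9/24 = 3/8.

3/8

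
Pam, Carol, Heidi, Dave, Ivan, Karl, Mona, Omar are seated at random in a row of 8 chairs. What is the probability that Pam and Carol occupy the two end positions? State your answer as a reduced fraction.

1/28

There are 8! = 40320 arrangements.
Place Pam and Carol at the ends in 2 ways, arrange the remaining 6 in 6! = 720 ways: 2·720 = 1440.
Probability = 1440/40320 = 1/28.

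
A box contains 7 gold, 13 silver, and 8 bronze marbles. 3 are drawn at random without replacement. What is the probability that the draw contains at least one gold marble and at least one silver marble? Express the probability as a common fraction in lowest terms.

17/36

There are C(28,3) = 3276 possible draws.
By inclusion-exclusion on the complements, draws missing all gold or all silver: C(21,3) + C(15,3) − C(8,3) = 1330 + 455 − 56 = 1729.
So draws with at least one of each: 3276 − 1729 = 1547, probability 1547/3276 = 17/36.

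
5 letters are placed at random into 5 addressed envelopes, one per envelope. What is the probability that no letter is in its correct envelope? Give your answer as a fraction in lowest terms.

There are 5! = 120 assignments.
By inclusion-exclusion, assignments with no fixed points: C(5,0)·5! − C(5,1)·4! + C(5,2)·3! − C(5,3)·2! + C(5,4)·1! − C(5,5)·0! = 44.
Probability = 44/120 = 11/30.

11/30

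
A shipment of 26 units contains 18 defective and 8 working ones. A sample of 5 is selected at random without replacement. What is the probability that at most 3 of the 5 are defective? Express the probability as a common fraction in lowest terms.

There are C(26,5) = 65780 ways to choose the 5.
Count the complement (more than 3 defective): C(18,4)·C(8,1) + C(18,5)·C(8,0) = 24480 + 8568 = 33048.
Probability = 1 − 33048/65780 = 32732/65780 = 8183/16445.

8183/16445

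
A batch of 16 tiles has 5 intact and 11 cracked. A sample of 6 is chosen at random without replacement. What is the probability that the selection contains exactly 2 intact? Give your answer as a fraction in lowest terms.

There are C(16,6) = 8008 ways to choose 6 from 16.
Selections with exactly 2 intact: choose 2 of the 5 intact and 4 of the 11 cracked, C(5,2)·C(11,4) = 10·330 = 3300.
Probability = 3300/8008 = 75/182.

75/182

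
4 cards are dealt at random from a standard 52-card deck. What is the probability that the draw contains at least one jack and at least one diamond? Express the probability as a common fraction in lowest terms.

There are C(52,4) = 270725 possible draws.
By inclusion-exclusion on the complements, draws missing all jacks or all diamonds: C(48,4) + C(39,4) − C(36,4) = 194580 + 82251 − 58905 = 217926.
So draws with at least one of each: 270725 − 217926 = 52799, probability 52799/270725.

52799/270725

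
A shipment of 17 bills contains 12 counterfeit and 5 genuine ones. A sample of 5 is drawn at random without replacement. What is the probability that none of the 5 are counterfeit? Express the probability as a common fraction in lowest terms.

There are C(17,5) = 6188 possible selections.
Selections with no counterfeit (all genuine): C(5,5) = 1.
Probability = 1/6188.

1/6188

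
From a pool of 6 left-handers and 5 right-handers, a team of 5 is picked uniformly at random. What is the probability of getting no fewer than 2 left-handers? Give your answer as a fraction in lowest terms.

There are C(11,5) = 462 ways to choose the 5.
Count the complement (fewer than 2 left-handers): C(6,0)·C(5,5) + C(6,1)·C(5,4) = 1 + 30 = 31.
Probability = 1 − 31/462 = 431/462.

431/462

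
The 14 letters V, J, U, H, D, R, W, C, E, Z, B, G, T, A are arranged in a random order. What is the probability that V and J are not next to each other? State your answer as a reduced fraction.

There are 14! = 87178291200 arrangements.
Arrangements with V and J adjacent: 2·13! = 12454041600.
So not adjacent: 87178291200 − 12454041600 = 74724249600, probability 74724249600/87178291200 = 6/7.

6/7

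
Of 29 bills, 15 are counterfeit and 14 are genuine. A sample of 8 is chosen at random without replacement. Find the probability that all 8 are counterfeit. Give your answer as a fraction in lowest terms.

1/667

There are C(29,8) = 4292145 possible selections.
Selections with all counterfeit: C(15,8) = 6435.
Probability = 6435/4292145 = 1/667.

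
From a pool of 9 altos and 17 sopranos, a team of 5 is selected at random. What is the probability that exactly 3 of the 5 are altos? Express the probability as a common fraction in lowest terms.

Total number of selections: C(26,5) = 65780.
Selections with exactly 3 altos: choose 3 of the 9 altos and 2 of the 17 sopranos, C(9,3)·C(17,2) = 84·136 = 11424.
Probability = 11424/65780 = 2856/16445.

2856/16445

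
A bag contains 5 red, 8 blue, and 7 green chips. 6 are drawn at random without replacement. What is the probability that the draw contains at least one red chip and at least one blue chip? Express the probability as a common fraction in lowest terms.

There are C(20,6) = 38760 possible draws.
By inclusion-exclusion on the complements, draws missing all red or all blue: C(15,6) + C(12,6) − C(7,6) = 5005 + 924 − 7 = 5922.
So draws with at least one of each: 38760 − 5922 = 32838, probability 32838/38760 = 5473/6460.

5473/6460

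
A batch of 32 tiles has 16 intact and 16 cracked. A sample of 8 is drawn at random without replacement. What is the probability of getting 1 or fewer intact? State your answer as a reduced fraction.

1507/80910

Total selections: C(32,8) = 10518300.
Favorable selections (1 or fewer intact): C(16,0)·C(16,8) + C(16,1)·C(16,7) = 12870 + 183040 = 195910.
Probability = 195910/10518300 = 1507/80910.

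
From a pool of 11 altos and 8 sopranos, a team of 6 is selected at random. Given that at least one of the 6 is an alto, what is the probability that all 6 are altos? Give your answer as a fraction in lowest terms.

3/176

Work in counts. Selections with at least one alto: C(19,6) − C(8,6) = 27132 − 28 = 27104.
Of those, selections where all 6 are altos: C(11,6) = 462.
Conditional probability = 462/27104 = 3/176.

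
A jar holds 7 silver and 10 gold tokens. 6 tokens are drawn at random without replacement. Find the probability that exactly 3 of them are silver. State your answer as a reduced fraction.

Total number of selections: C(17,6) = 12376.
Selections with exactly 3 silver: choose 3 of the 7 silver and 3 of the 10 gold, C(7,3)·C(10,3) = 35·120 = 4200.
Probability = 4200/12376 = 75/221.

75/221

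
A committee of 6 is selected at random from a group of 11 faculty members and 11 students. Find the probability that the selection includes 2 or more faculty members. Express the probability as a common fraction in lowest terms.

There are C(22,6) = 74613 ways to choose the 6.
Count the complement (fewer than 2 faculty members): C(11,0)·C(11,6) + C(11,1)·C(11,5) = 462 + 5082 = 5544.
Probability = 1 − 5544/74613 = 69069/74613 = 299/323.

299/323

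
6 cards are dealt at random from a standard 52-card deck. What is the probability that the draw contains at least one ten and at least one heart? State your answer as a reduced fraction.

There are C(52,6) = 20358520 possible draws.
By inclusion-exclusion on the complements, draws missing all tens or all hearts: C(48,6) + C(39,6) − C(36,6) = 12271512 + 3262623 − 1947792 = 13586343.
So draws with at least one of each: 20358520 − 13586343 = 6772177, probability 6772177/20358520.

6772177/20358520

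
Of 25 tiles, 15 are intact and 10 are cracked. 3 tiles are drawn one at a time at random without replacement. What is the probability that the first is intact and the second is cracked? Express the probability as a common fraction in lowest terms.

Multiply the conditional probabilities at each draw: 15/25 · 10/24 = 150/600 = 1/4.

1/4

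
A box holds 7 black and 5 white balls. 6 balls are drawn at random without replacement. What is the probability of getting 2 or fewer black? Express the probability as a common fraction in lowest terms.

4/33

There are C(12,6) = 924 ways to choose the 6.
Favorable selections (2 or fewer black): C(7,1)·C(5,5) + C(7,2)·C(5,4) = 7 + 105 = 112.
Probability = 112/924 = 4/33.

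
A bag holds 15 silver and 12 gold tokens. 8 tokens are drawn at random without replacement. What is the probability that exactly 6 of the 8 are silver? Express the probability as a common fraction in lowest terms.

154/1035

Total number of selections: C(27,8) = 2220075.
Selections with exactly 6 silver: choose 6 of the 15 silver and 2 of the 12 gold, C(15,6)·C(12,2) = 5005·66 = 330330.
Probability = 330330/2220075 = 154/1035.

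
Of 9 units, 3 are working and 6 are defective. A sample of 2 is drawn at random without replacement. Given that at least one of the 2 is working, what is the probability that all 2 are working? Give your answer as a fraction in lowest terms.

1/7

Work in counts. Selections with at least one working: C(9,2) − C(6,2) = 36 − 15 = 21.
Of those, selections where all 2 are working: C(3,2) = 3.
Conditional probability = 3/21 = 1/7.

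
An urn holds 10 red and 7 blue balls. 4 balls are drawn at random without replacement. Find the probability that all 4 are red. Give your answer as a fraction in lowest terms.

There are C(17,4) = 2380 possible selections.
Selections with all red: C(10,4) = 210.
Probability = 210/2380 = 3/34.

3/34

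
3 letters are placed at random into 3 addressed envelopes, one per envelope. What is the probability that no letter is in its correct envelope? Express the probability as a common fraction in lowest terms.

There are 3! = 6 assignments.
By inclusion-exclusion, assignments with no fixed points: C(3,0)·3! − C(3,1)·2! + C(3,2)·1! − C(3,3)·0! = 2.
Probability = 2/6 = 1/3.

1/3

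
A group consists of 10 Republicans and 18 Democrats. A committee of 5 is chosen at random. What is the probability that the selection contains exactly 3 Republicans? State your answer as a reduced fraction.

17/91

The sample space is all 5-subsets of the 28: C(28,5) = 98280.
Selections with exactly 3 Republicans: choose 3 of the 10 Republicans and 2 of the 18 Democrats, C(10,3)·C(18,2) = 120·153 = 18360.
Probability = 18360/98280 = 17/91.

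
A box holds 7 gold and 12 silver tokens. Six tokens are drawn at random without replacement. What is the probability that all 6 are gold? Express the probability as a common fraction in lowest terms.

There are C(19,6) = 27132 possible selections.
Selections with all gold: C(7,6) = 7.
Probability = 7/27132 = 1/3876.

1/3876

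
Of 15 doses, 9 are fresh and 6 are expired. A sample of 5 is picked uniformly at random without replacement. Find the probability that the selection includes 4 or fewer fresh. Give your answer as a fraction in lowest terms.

There are C(15,5) = 3003 ways to choose the 5.
The complement is exactly 5 fresh: C(9,5)·C(6,0) = 126.
Probability = 1 − 126/3003 = 2877/3003 = 137/143.

137/143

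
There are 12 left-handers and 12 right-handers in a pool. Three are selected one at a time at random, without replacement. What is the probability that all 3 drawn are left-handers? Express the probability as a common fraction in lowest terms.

Multiply the conditional probabilities at each draw: 12/24 · 11/23 · 10/22 = 1320/12144 = 5/46.

5/46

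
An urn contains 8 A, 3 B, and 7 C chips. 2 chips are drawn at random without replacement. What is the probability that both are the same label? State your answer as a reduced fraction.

52/153

There are C(18,2) = 153 ways to draw 2 chips.
All same label: C(8,2) + C(3,2) + C(7,2) = 28 + 3 + 21 = 52.
Probability = 52/153.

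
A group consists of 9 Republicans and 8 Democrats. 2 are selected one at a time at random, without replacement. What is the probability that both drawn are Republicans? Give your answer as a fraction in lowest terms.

9/34

Multiply the conditional probabilities at each draw: 9/17 · 8/16 = 72/272 = 9/34.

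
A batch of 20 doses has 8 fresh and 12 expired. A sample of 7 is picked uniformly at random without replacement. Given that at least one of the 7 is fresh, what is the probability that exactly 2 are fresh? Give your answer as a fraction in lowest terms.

924/3197

Work in counts. Selections with at least one fresh: C(20,7) − C(12,7) = 77520 − 792 = 76728.
Of those, selections where exactly 2 are fresh: C(8,2)·C(12,5) = 28·792 = 22176.
Conditional probability = 22176/76728 = 924/3197.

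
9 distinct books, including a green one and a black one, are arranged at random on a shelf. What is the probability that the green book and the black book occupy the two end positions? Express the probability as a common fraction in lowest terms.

There are 9! = 362880 arrangements.
Place the green book and the black book at the ends in 2 ways, arrange the remaining 7 in 7! = 5040 ways: 2·5040 = 10080.
Probability = 10080/362880 = 1/36.

1/36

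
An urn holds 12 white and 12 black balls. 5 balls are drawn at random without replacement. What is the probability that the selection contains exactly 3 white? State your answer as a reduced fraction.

Total number of selections: C(24,5) = 42504.
Selections with exactly 3 white: choose 3 of the 12 white and 2 of the 12 black, C(12,3)·C(12,2) = 220·66 = 14520.
Probability = 14520/42504 = 55/161.

55/161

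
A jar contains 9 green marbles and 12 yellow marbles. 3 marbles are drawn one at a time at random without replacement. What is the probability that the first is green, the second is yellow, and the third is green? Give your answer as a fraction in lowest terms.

Multiply the conditional probabilities at each draw: 9/21 · 12/20 · 8/19 = 864/7980 = 72/665.

72/665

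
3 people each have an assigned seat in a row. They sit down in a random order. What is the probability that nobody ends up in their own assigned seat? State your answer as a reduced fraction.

There are 3! = 6 seatings.
By inclusion-exclusion, seatings with no fixed points: C(3,0)·3! − C(3,1)·2! + C(3,2)·1! − C(3,3)·0! = 2.
Probability = 2/6 = 1/3.

1/3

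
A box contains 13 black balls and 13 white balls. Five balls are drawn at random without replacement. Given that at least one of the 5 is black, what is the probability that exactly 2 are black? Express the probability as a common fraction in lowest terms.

Work in counts. Selections with at least one black: C(26,5) − C(13,5) = 65780 − 1287 = 64493.
Of those, selections where exactly 2 are black: C(13,2)·C(13,3) = 78·286 = 22308.
Conditional probability = 22308/64493 = 156/451.

156/451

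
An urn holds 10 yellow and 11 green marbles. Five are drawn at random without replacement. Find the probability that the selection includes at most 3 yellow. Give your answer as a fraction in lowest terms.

There are C(21,5) = 20349 ways to choose the 5.
Count the complement (more than 3 yellow): C(10,4)·C(11,1) + C(10,5)·C(11,0) = 2310 + 252 = 2562.
Probability = 1 − 2562/20349 = 17787/20349 = 847/969.

847/969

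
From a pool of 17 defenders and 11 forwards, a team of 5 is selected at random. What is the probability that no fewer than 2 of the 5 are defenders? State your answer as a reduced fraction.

3842/4095

There are C(28,5) = 98280 ways to choose the 5.
Favorable selections (no fewer than 2 defenders): C(17,2)·C(11,3) + C(17,3)·C(11,2) + C(17,4)·C(11,1) + C(17,5)·C(11,0) = 22440 + 37400 + 26180 + 6188 = 92208.
Probability = 92208/98280 = 3842/4095.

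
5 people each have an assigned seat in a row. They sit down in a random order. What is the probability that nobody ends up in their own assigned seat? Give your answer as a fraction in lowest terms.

There are 5! = 120 seatings.
By inclusion-exclusion, seatings with no fixed points: C(5,0)·5! − C(5,1)·4! + C(5,2)·3! − C(5,3)·2! + C(5,4)·1! − C(5,5)·0! = 44.
Probability = 44/120 = 11/30.

11/30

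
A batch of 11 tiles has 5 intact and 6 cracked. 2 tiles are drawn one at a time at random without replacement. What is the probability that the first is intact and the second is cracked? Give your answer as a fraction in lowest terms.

Multiply the conditional probabilities at each draw: 5/11 · 6/10 = 30/110 = 3/11.

3/11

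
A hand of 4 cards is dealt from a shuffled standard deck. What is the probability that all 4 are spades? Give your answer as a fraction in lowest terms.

There are C(52,4) = 270725 possible 4-card hands.
Hands that are all spades: C(13,4) = 715.
Probability = 715/270725 = 11/4165.

11/4165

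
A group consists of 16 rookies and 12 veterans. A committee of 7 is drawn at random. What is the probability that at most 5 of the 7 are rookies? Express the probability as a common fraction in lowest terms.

941/1035

There are C(28,7) = 1184040 ways to choose the 7.
Count the complement (more than 5 rookies): C(16,6)·C(12,1) + C(16,7)·C(12,0) = 96096 + 11440 = 107536.
Probability = 1 − 107536/1184040 = 1076504/1184040 = 941/1035.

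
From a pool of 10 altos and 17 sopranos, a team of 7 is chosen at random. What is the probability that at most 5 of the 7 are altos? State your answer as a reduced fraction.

There are C(27,7) = 888030 ways to choose the 7.
Count the complement (more than 5 altos): C(10,6)·C(17,1) + C(10,7)·C(17,0) = 3570 + 120 = 3690.
Probability = 1 − 3690/888030 = 884340/888030 = 9826/9867.

9826/9867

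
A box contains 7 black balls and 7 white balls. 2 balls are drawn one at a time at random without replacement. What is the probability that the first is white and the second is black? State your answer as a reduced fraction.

Multiply the conditional probabilities at each draw: 7/14 · 7/13 = 49/182 = 7/26.

7/26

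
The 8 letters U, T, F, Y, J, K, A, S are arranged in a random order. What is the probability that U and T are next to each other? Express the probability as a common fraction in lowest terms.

1/4

There are 8! = 40320 arrangements.
Treat U and T as a block: 7! arrangements of the blocks × 2 orders within the block = 2·5040 = 10080.
Probability = 10080/40320 = 1/4.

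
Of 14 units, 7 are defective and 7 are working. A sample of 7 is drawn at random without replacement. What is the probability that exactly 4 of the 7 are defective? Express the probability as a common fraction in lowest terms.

1225/3432

Total number of selections: C(14,7) = 3432.
Selections with exactly 4 defective: choose 4 of the 7 defective and 3 of the 7 working, C(7,4)·C(7,3) = 35·35 = 1225.
Probability = 1225/3432.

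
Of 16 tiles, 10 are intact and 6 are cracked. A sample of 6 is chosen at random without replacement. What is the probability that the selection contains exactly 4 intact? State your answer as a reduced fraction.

225/572

There are C(16,6) = 8008 ways to choose 6 from 16.
Selections with exactly 4 intact: choose 4 of the 10 intact and 2 of the 6 cracked, C(10,4)·C(6,2) = 210·15 = 3150.
Probability = 3150/8008 = 225/572.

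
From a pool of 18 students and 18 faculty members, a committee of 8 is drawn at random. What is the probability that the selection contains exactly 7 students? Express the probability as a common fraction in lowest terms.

936/49445

The sample space is all 8-subsets of the 36: C(36,8) = 30260340.
Selections with exactly 7 students: choose 7 of the 18 students and 1 of the 18 faculty members, C(18,7)·C(18,1) = 31824·18 = 572832.
Probability = 572832/30260340 = 936/49445.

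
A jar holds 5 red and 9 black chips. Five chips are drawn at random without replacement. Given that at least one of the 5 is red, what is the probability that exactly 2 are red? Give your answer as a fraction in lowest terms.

Work in counts. Selections with at least one red: C(14,5) − C(9,5) = 2002 − 126 = 1876.
Of those, selections where exactly 2 are red: C(5,2)·C(9,3) = 10·84 = 840.
Conditional probability = 840/1876 = 30/67.

30/67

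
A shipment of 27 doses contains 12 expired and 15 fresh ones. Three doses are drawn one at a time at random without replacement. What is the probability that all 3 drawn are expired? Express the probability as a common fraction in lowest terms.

Multiply the conditional probabilities at each draw: 12/27 · 11/26 · 10/25 = 1320/17550 = 44/585.

44/585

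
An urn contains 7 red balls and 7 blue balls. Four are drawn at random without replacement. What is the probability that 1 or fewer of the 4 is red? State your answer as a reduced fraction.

40/143

Total selections: C(14,4) = 1001.
Favorable selections (1 or fewer red): C(7,0)·C(7,4) + C(7,1)·C(7,3) = 35 + 245 = 280.
Probability = 280/1001 = 40/143.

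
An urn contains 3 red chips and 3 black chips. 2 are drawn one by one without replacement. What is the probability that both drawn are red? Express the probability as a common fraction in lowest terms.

1/5

Multiply the conditional probabilities at each draw: 3/6 · 2/5 = 6/30 = 1/5.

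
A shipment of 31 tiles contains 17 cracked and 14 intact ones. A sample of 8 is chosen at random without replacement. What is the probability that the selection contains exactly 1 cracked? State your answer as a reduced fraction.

1496/202275

Total number of selections: C(31,8) = 7888725.
Selections with exactly 1 cracked: choose 1 of the 17 cracked and 7 of the 14 intact, C(17,1)·C(14,7) = 17·3432 = 58344.
Probability = 58344/7888725 = 1496/202275.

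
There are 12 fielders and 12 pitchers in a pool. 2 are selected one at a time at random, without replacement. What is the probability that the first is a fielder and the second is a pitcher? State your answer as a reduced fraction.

Multiply the conditional probabilities at each draw: 12/24 · 12/23 = 144/552 = 6/23.

6/23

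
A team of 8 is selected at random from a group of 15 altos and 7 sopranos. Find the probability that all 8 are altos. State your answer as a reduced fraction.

13/646

There are C(22,8) = 319770 possible selections.
Selections with all altos: C(15,8) = 6435.
Probability = 6435/319770 = 13/646.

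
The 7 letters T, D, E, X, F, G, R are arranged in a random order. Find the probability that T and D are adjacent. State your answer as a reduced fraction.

2/7

There are 7! = 5040 arrangements.
Treat T and D as a block: 6! arrangements of the blocks × 2 orders within the block = 2·720 = 1440.
Probability = 1440/5040 = 2/7.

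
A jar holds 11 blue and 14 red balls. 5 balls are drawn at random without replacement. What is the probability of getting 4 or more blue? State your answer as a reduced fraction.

There are C(25,5) = 53130 ways to choose the 5.
Favorable selections (4 or more blue): C(11,4)·C(14,1) + C(11,5)·C(14,0) = 4620 + 462 = 5082.
Probability = 5082/53130 = 11/115.

11/115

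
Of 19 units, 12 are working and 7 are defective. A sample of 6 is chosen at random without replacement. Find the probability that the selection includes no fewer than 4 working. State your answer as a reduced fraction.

803/1292

There are C(19,6) = 27132 ways to choose the 6.
Favorable selections (no fewer than 4 working): C(12,4)·C(7,2) + C(12,5)·C(7,1) + C(12,6)·C(7,0) = 10395 + 5544 + 924 = 16863.
Probability = 16863/27132 = 803/1292.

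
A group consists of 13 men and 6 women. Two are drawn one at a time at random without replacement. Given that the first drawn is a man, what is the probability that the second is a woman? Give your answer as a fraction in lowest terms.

After removing one man, 18 remain: 12 men and 6 women.
So the probability the next is a woman is 6/18 = 1/3.

1/3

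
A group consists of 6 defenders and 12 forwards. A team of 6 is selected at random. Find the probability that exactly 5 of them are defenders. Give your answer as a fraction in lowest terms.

6/1547

Total number of selections: C(18,6) = 18564.
Selections with exactly 5 defenders: choose 5 of the 6 defenders and 1 of the 12 forwards, C(6,5)·C(12,1) = 6·12 = 72.
Probability = 72/18564 = 6/1547.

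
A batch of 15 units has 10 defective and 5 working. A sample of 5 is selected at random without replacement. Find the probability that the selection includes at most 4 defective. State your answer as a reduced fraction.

131/143

Total selections: C(15,5) = 3003.
The complement is exactly 5 defective: C(10,5)·C(5,0) = 252.
Probability = 1 − 252/3003 = 2751/3003 = 131/143.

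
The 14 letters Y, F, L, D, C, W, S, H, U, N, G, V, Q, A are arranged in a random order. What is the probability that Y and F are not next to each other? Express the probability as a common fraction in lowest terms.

There are 14! = 87178291200 arrangements.
Arrangements with Y and F adjacent: 2·13! = 12454041600.
So not adjacent: 87178291200 − 12454041600 = 74724249600, probability 74724249600/87178291200 = 6/7.

6/7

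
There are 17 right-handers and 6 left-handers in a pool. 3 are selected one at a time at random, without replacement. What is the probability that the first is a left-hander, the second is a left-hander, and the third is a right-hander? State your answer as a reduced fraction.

Multiply the conditional probabilities at each draw: 6/23 · 5/22 · 17/21 = 510/10626 = 85/1771.

85/1771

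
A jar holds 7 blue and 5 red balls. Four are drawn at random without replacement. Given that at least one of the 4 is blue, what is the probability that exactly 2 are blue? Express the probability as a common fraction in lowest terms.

3/7

Work in counts. Selections with at least one blue: C(12,4) − C(5,4) = 495 − 5 = 490.
Of those, selections where exactly 2 are blue: C(7,2)·C(5,2) = 21·10 = 210.
Conditional probability = 210/490 = 3/7.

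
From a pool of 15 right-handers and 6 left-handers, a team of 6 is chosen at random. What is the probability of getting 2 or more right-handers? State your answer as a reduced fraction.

There are C(21,6) = 54264 ways to choose the 6.
Count the complement (fewer than 2 right-handers): C(15,0)·C(6,6) + C(15,1)·C(6,5) = 1 + 90 = 91.
Probability = 1 − 91/54264 = 54173/54264 = 7739/7752.

7739/7752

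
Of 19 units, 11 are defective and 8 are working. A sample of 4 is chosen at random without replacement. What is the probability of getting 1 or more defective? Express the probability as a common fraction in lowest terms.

There are C(19,4) = 3876 ways to choose the 4.
The complement is all 4 are working: C(8,4) = 70.
Probability = 1 − 70/3876 = 3806/3876 = 1903/1938.

1903/1938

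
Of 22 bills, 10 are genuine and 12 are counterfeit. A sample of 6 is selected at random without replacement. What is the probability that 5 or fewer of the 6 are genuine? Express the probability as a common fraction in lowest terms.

3543/3553

There are C(22,6) = 74613 ways to choose the 6.
The complement is exactly 6 genuine: C(10,6)·C(12,0) = 210.
Probability = 1 − 210/74613 = 74403/74613 = 3543/3553.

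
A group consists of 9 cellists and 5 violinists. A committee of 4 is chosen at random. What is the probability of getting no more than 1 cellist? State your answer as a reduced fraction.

95/1001

There are C(14,4) = 1001 ways to choose the 4.
Favorable selections (no more than 1 cellist): C(9,0)·C(5,4) + C(9,1)·C(5,3) = 5 + 90 = 95.
Probability = 95/1001.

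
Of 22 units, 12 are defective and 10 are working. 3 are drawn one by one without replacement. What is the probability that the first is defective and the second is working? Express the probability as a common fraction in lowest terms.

20/77

Multiply the conditional probabilities at each draw: 12/22 · 10/21 = 120/462 = 20/77.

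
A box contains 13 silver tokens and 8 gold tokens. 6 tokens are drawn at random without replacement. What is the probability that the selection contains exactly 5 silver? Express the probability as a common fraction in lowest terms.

Total number of selections: C(21,6) = 54264.
Selections with exactly 5 silver: choose 5 of the 13 silver and 1 of the 8 gold, C(13,5)·C(8,1) = 1287·8 = 10296.
Probability = 10296/54264 = 429/2261.

429/2261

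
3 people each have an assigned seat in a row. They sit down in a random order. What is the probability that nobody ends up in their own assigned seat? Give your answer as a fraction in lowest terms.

1/3

There are 3! = 6 seatings.
By inclusion-exclusion, seatings with no fixed points: C(3,0)·3! − C(3,1)·2! + C(3,2)·1! − C(3,3)·0! = 2.
Probability = 2/6 = 1/3.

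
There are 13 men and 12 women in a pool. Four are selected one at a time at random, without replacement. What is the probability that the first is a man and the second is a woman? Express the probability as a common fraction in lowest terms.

Multiply the conditional probabilities at each draw: 13/25 · 12/24 = 156/600 = 13/50.

13/50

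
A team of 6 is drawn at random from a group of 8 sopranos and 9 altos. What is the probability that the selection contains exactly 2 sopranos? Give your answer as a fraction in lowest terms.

63/221

There are C(17,6) = 12376 ways to choose 6 from 17.
Selections with exactly 2 sopranos: choose 2 of the 8 sopranos and 4 of the 9 altos, C(8,2)·C(9,4) = 28·126 = 3528.
Probability = 3528/12376 = 63/221.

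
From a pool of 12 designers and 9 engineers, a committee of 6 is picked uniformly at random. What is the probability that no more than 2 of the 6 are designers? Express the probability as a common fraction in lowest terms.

59/323

There are C(21,6) = 54264 ways to choose the 6.
Favorable selections (no more than 2 designers): C(12,0)·C(9,6) + C(12,1)·C(9,5) + C(12,2)·C(9,4) = 84 + 1512 + 8316 = 9912.
Probability = 9912/54264 = 59/323.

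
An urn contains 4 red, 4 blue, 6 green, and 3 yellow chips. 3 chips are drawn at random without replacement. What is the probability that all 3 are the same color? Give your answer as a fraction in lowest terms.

There are C(17,3) = 680 ways to draw 3 chips.
All same color: C(4,3) + C(4,3) + C(6,3) + C(3,3) = 4 + 4 + 20 + 1 = 29.
Probability = 29/680.

29/680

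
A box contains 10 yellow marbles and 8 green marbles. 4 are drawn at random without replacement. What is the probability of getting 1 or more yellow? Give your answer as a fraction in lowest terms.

Total selections: C(18,4) = 3060.
The complement is all 4 are green: C(8,4) = 70.
Probability = 1 − 70/3060 = 2990/3060 = 299/306.

299/306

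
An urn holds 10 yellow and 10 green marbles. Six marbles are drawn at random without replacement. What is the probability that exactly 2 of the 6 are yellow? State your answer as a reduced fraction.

There are C(20,6) = 38760 ways to choose 6 from 20.
Selections with exactly 2 yellow: choose 2 of the 10 yellow and 4 of the 10 green, C(10,2)·C(10,4) = 45·210 = 9450.
Probability = 9450/38760 = 315/1292.

315/1292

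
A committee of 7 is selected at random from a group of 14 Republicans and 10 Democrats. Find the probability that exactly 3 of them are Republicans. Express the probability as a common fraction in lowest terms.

3185/14421

There are C(24,7) = 346104 ways to choose 7 from 24.
Selections with exactly 3 Republicans: choose 3 of the 14 Republicans and 4 of the 10 Democrats, C(14,3)·C(10,4) = 364·210 = 76440.
Probability = 76440/346104 = 3185/14421.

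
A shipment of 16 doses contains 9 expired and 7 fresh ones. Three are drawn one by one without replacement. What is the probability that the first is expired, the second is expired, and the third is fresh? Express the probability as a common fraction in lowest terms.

Multiply the conditional probabilities at each draw: 9/16 · 8/15 · 7/14 = 504/3360 = 3/20.

3/20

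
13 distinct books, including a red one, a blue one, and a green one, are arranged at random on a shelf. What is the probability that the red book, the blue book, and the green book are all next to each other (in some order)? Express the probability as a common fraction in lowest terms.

There are 13! = 6227020800 arrangements.
Treat the three as one block: 11! placements × 3! orders within the block = 39916800·6 = 239500800.
Probability = 239500800/6227020800 = 1/26.

1/26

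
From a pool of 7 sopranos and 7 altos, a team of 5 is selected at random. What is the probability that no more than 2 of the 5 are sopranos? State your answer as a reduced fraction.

1/2

Total selections: C(14,5) = 2002.
Favorable selections (no more than 2 sopranos): C(7,0)·C(7,5) + C(7,1)·C(7,4) + C(7,2)·C(7,3) = 21 + 245 + 735 = 1001.
Probability = 1001/2002 = 1/2.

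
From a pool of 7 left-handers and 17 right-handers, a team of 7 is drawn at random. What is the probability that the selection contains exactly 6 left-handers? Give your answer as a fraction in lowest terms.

119/346104

Total number of selections: C(24,7) = 346104.
Selections with exactly 6 left-handers: choose 6 of the 7 left-handers and 1 of the 17 right-handers, C(7,6)·C(17,1) = 7·17 = 119.
Probability = 119/346104.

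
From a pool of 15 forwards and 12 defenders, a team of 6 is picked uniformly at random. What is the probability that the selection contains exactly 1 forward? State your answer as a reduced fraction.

There are C(27,6) = 296010 ways to choose 6 from 27.
Selections with exactly 1 forward: choose 1 of the 15 forwards and 5 of the 12 defenders, C(15,1)·C(12,5) = 15·792 = 11880.
Probability = 11880/296010 = 12/299.

12/299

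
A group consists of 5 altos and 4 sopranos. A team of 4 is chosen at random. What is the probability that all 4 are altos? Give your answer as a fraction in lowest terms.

There are C(9,4) = 126 possible selections.
Selections with all altos: C(5,4) = 5.
Probability = 5/126.

5/126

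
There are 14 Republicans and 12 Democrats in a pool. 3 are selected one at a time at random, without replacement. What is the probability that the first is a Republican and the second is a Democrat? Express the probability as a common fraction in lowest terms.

Multiply the conditional probabilities at each draw: 14/26 · 12/25 = 168/650 = 84/325.

84/325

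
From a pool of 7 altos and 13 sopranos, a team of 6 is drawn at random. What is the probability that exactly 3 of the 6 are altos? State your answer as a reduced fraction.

1001/3876

Total number of selections: C(20,6) = 38760.
Selections with exactly 3 altos: choose 3 of the 7 altos and 3 of the 13 sopranos, C(7,3)·C(13,3) = 35·286 = 10010.
Probability = 10010/38760 = 1001/3876.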